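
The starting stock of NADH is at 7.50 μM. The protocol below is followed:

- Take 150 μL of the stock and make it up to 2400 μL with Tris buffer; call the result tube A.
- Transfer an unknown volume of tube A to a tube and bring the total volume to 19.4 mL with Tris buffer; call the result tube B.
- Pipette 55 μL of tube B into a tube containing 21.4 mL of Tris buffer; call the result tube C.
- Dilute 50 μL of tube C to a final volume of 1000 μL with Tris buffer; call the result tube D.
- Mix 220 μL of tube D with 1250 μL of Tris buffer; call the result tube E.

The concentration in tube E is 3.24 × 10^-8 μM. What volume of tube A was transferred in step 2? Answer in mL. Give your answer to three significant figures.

0.0699 mL

Step 1: 150 μL brought to 2400 μL → factor 2400/150 = 16
Step 2: v brought to 19.4 mL → factor = 19.4 mL/v
Step 3: 55 μL + 21.4 mL = 21455 μL total → factor 21455/55 = 390.09
Step 4: 50 μL brought to 1000 μL → factor 1000/50 = 20
Step 5: 220 μL + 1250 μL = 1470 μL total → factor 1470/220 = 6.6818
Product of known-step factors = 8.3409 × 10^5
Overall factor = 7.50 μM / (3.24 × 10^-8 μM) = 2.3148 × 10^8
Step-2 factor = 2.3148 × 10^8 / 8.3409 × 10^5 = 277.53
v = 19.4 mL / 277.53 = 0.0699 mL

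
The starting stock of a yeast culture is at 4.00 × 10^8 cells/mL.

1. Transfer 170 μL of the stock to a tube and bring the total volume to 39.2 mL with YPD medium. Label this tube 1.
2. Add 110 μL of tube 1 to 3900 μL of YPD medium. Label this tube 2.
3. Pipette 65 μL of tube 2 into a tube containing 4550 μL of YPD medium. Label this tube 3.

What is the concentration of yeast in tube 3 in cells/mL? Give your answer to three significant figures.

670 cells/mL

Step 1: 170 μL brought to 39.2 mL → factor 39200/170 = 230.59
Step 2: 110 μL + 3900 μL = 4010 μL total → factor 4010/110 = 36.455
Step 3: 65 μL + 4550 μL = 4615 μL total → factor 4615/65 = 71
Overall dilution factor = 230.59 × 36.455 × 71 = 5.9683 × 10^5
Final = 4.00 × 10^8 cells/mL / 5.9683 × 10^5 = 670 cells/mL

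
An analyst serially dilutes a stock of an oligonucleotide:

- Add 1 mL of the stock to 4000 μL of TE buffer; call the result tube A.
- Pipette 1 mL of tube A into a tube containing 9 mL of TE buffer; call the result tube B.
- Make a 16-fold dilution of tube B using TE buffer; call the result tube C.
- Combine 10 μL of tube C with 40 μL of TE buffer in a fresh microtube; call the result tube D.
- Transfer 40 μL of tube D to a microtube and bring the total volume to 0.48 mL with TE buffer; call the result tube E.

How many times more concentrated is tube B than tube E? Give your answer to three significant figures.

Step 1: 1 mL + 4000 μL = 5 mL total → factor 5/1 = 5
Step 2: 1 mL + 9 mL = 10 mL total → factor 10/1 = 10
Step 3: 16-fold → factor 16
Step 4: 10 μL + 40 μL = 50 μL total → factor 50/10 = 5
Step 5: 40 μL brought to 0.48 mL → factor 480/40 = 12
Dilution factor to tube B = 50; to tube E = 48000
[tube B]/[tube E] = (factor to tube E)/(factor to tube B) = 48000/50 = 960

960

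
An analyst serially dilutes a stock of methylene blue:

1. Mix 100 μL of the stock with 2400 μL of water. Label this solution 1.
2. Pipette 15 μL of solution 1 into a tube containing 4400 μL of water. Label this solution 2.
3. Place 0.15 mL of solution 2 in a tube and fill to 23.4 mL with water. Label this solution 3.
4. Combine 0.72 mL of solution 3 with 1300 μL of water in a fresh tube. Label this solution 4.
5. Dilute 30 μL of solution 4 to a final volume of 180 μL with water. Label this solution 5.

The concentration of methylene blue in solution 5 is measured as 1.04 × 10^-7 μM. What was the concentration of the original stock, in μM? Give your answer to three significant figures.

Step 1: 100 μL + 2400 μL = 2500 μL total → factor 2500/100 = 25
Step 2: 15 μL + 4400 μL = 4415 μL total → factor 4415/15 = 294.33
Step 3: 0.15 mL brought to 23.4 mL → factor 23.4/0.15 = 156
Step 4: 0.72 mL + 1300 μL = 2.02 mL total → factor 2.02/0.72 = 2.8056
Step 5: 30 μL brought to 180 μL → factor 180/30 = 6
Overall dilution factor = 25 × 294.33 × 156 × 2.8056 × 6 = 1.9323 × 10^7
Stock = 1.04 × 10^-7 μM × 1.9323 × 10^7 = 2.01 μM

2.01 μM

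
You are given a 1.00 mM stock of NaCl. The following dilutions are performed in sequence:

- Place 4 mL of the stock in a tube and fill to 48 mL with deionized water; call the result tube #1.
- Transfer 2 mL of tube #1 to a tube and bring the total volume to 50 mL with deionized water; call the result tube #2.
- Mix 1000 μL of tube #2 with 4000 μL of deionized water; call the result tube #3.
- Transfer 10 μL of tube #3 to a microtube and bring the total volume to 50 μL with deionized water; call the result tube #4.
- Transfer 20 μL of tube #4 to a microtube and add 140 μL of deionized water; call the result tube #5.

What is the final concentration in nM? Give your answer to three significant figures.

16.7 nM

Step 1: 4 mL brought to 48 mL → factor 48/4 = 12
Step 2: 2 mL brought to 50 mL → factor 50/2 = 25
Step 3: 1000 μL + 4000 μL = 5000 μL total → factor 5000/1000 = 5
Step 4: 10 μL brought to 50 μL → factor 50/10 = 5
Step 5: 20 μL + 140 μL = 160 μL total → factor 160/20 = 8
Overall dilution factor = 12 × 25 × 5 × 5 × 8 = 60000
Final = 1.00 mM / 60000 = 1.667 × 10^-5 mM = 16.7 nM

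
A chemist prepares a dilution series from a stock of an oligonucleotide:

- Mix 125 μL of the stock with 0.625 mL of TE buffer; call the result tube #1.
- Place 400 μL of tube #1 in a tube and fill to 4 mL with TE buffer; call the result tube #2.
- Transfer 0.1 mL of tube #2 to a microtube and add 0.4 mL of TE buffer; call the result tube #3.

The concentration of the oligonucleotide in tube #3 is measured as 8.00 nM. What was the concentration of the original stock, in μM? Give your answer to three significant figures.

Step 1: 125 μL + 0.625 mL = 750 μL total → factor 750/125 = 6
Step 2: 400 μL brought to 4 mL → factor 4000/400 = 10
Step 3: 0.1 mL + 0.4 mL = 0.5 mL total → factor 0.5/0.1 = 5
Overall dilution factor = 6 × 10 × 5 = 300
Stock = 8.00 nM × 300 = 2400 nM = 2.40 μM

2.40 μM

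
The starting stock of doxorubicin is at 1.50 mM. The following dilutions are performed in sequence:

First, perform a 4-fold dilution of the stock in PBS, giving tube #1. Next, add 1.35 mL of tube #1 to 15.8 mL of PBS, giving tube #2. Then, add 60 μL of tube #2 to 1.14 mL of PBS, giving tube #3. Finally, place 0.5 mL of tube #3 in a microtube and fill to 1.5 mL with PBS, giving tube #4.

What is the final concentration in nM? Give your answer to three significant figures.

Step 1: 4-fold → factor 4
Step 2: 1.35 mL + 15.8 mL = 17.15 mL total → factor 17.15/1.35 = 12.704
Step 3: 60 μL + 1.14 mL = 1200 μL total → factor 1200/60 = 20
Step 4: 0.5 mL brought to 1.5 mL → factor 1.5/0.5 = 3
Overall dilution factor = 4 × 12.704 × 20 × 3 = 3048.9
Final = 1.50 mM / 3048.9 = 0.0004920 mM = 492 nM

492 nM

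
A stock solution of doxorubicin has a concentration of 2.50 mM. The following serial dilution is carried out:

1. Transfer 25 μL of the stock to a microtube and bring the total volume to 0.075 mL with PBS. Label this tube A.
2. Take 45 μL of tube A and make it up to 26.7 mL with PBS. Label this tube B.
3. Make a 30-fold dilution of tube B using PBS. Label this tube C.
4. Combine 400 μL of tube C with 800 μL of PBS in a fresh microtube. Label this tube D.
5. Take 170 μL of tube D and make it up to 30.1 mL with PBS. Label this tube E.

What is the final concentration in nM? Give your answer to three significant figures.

Step 1: 25 μL brought to 0.075 mL → factor 75/25 = 3
Step 2: 45 μL brought to 26.7 mL → factor 26700/45 = 593.33
Step 3: 30-fold → factor 30
Step 4: 400 μL + 800 μL = 1200 μL total → factor 1200/400 = 3
Step 5: 170 μL brought to 30.1 mL → factor 30100/170 = 177.06
Overall dilution factor = 3 × 593.33 × 30 × 3 × 177.06 = 2.8365 × 10^7
Final = 2.50 mM / 2.8365 × 10^7 = 8.814 × 10^-8 mM = 0.0881 nM

0.0881 nM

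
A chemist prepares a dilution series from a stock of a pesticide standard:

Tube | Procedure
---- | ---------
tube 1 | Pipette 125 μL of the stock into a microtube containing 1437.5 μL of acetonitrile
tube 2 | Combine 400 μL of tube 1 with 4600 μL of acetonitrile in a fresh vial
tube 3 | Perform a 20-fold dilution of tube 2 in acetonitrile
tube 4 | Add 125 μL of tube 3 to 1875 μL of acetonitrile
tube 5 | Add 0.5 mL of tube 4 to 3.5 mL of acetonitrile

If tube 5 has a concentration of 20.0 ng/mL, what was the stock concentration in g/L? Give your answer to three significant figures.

8.00 g/L

Step 1: 125 μL + 1437.5 μL = 1562.5 μL total → factor 1562.5/125 = 12.5
Step 2: 400 μL + 4600 μL = 5000 μL total → factor 5000/400 = 12.5
Step 3: 20-fold → factor 20
Step 4: 125 μL + 1875 μL = 2000 μL total → factor 2000/125 = 16
Step 5: 0.5 mL + 3.5 mL = 4 mL total → factor 4/0.5 = 8
Overall dilution factor = 12.5 × 12.5 × 20 × 16 × 8 = 4 × 10^5
Stock = 20.0 ng/mL × 4 × 10^5 = 8.000 × 10^6 ng/mL = 8.00 g/L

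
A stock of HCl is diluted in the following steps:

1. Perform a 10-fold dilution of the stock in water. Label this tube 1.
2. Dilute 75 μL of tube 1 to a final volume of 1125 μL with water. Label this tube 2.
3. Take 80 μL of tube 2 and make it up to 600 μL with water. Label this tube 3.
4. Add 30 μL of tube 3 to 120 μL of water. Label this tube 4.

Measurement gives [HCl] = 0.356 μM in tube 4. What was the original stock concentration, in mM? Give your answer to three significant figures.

Step 1: 10-fold → factor 10
Step 2: 75 μL brought to 1125 μL → factor 1125/75 = 15
Step 3: 80 μL brought to 600 μL → factor 600/80 = 7.5
Step 4: 30 μL + 120 μL = 150 μL total → factor 150/30 = 5
Overall dilution factor = 10 × 15 × 7.5 × 5 = 5625
Stock = 0.356 μM × 5625 = 2002 μM = 2.00 mM

2.00 mM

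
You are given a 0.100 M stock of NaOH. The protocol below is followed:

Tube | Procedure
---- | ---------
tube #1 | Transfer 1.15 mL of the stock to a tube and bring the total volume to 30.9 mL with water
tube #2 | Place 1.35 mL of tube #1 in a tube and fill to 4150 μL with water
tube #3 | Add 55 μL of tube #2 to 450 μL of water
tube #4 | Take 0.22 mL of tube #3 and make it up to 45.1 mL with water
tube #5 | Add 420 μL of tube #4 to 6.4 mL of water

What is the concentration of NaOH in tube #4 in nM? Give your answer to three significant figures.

Step 1: 1.15 mL brought to 30.9 mL → factor 30.9/1.15 = 26.87
Step 2: 1.35 mL brought to 4150 μL → factor 4.15/1.35 = 3.0741
Step 3: 55 μL + 450 μL = 505 μL total → factor 505/55 = 9.1818
Step 4: 0.22 mL brought to 45.1 mL → factor 45.1/0.22 = 205
Dilution factor through tube #4 = 26.87 × 3.0741 × 9.1818 × 205 = 1.5547 × 10^5
[tube #4] = 0.100 M / 1.5547 × 10^5 = 6.432 × 10^-7 M = 643 nM

643 nM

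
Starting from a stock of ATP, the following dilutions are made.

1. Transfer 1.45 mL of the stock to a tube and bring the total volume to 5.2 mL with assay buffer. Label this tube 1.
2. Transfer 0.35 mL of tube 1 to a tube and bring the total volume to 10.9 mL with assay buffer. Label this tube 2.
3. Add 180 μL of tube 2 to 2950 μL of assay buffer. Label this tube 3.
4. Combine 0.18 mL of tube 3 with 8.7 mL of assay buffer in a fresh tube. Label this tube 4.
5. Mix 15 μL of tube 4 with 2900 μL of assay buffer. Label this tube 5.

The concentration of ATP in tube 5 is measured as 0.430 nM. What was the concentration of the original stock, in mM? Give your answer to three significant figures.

Step 1: 1.45 mL brought to 5.2 mL → factor 5.2/1.45 = 3.5862
Step 2: 0.35 mL brought to 10.9 mL → factor 10.9/0.35 = 31.143
Step 3: 180 μL + 2950 μL = 3130 μL total → factor 3130/180 = 17.389
Step 4: 0.18 mL + 8.7 mL = 8.88 mL total → factor 8.88/0.18 = 49.333
Step 5: 15 μL + 2900 μL = 2915 μL total → factor 2915/15 = 194.33
Overall dilution factor = 3.5862 × 31.143 × 17.389 × 49.333 × 194.33 = 1.8619 × 10^7
Stock = 0.430 nM × 1.8619 × 10^7 = 8.006 × 10^6 nM = 8.01 mM

8.01 mM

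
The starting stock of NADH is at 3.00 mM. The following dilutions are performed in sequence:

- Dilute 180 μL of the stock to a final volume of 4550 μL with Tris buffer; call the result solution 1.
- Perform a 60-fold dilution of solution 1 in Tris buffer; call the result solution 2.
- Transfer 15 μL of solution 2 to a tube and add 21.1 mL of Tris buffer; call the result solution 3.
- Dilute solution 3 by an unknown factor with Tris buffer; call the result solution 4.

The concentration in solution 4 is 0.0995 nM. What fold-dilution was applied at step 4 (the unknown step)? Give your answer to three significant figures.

Step 1: 180 μL brought to 4550 μL → factor 4550/180 = 25.278
Step 2: 60-fold → factor 60
Step 3: 15 μL + 21.1 mL = 21115 μL total → factor 21115/15 = 1407.7
Step 4: unknown factor x
Product of known-step factors = 2.135 × 10^6
Overall factor = 3.00 mM / (0.0995 nM) = 3.0151 × 10^7
x = 3.0151 × 10^7 / 2.135 × 10^6 = 14.1

14.1-fold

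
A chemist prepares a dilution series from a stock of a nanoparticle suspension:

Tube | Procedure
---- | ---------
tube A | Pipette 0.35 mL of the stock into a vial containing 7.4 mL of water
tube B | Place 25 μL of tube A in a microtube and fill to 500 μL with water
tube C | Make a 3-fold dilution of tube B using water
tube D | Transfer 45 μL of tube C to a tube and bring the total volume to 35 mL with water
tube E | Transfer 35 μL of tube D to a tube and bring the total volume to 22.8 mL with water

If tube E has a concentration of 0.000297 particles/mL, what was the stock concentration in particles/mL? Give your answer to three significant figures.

Step 1: 0.35 mL + 7.4 mL = 7.75 mL total → factor 7.75/0.35 = 22.143
Step 2: 25 μL brought to 500 μL → factor 500/25 = 20
Step 3: 3-fold → factor 3
Step 4: 45 μL brought to 35 mL → factor 35000/45 = 777.78
Step 5: 35 μL brought to 22.8 mL → factor 22800/35 = 651.43
Overall dilution factor = 22.143 × 20 × 3 × 777.78 × 651.43 = 6.7314 × 10^8
Stock = 0.000297 particles/mL × 6.7314 × 10^8 = 2.00 × 10^5 particles/mL

2.00 × 10^5 particles/mL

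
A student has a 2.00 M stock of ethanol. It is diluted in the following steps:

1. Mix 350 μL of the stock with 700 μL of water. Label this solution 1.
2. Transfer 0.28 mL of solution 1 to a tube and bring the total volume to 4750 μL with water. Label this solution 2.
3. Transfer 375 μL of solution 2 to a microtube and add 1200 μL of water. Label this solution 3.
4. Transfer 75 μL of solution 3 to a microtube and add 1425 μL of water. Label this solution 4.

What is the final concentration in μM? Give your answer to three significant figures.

Step 1: 350 μL + 700 μL = 1050 μL total → factor 1050/350 = 3
Step 2: 0.28 mL brought to 4750 μL → factor 4.75/0.28 = 16.964
Step 3: 375 μL + 1200 μL = 1575 μL total → factor 1575/375 = 4.2
Step 4: 75 μL + 1425 μL = 1500 μL total → factor 1500/75 = 20
Overall dilution factor = 3 × 16.964 × 4.2 × 20 = 4275
Final = 2.00 M / 4275 = 0.0004678 M = 468 μM

468 μM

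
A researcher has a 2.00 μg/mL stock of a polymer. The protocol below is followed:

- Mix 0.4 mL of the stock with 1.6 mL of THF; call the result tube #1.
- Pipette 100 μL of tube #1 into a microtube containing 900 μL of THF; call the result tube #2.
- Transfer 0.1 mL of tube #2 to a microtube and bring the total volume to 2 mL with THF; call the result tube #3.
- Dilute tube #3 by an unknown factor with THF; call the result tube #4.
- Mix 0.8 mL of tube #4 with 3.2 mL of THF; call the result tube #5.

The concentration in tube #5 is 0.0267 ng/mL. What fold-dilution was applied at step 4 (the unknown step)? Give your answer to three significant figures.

Step 1: 0.4 mL + 1.6 mL = 2 mL total → factor 2/0.4 = 5
Step 2: 100 μL + 900 μL = 1000 μL total → factor 1000/100 = 10
Step 3: 0.1 mL brought to 2 mL → factor 2/0.1 = 20
Step 4: unknown factor x
Step 5: 0.8 mL + 3.2 mL = 4 mL total → factor 4/0.8 = 5
Product of known-step factors = 5000
Overall factor = 2.00 μg/mL / (0.0267 ng/mL) = 74906
x = 74906 / 5000 = 15.0

15.0-fold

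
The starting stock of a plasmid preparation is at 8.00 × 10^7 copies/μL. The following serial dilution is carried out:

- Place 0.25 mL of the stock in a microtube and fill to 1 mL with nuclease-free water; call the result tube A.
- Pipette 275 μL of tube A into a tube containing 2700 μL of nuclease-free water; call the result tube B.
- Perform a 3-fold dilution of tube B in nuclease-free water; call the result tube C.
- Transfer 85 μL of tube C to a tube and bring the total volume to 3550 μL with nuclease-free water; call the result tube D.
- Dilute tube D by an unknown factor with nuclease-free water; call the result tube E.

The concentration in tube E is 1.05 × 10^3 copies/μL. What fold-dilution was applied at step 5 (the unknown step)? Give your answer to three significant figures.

Step 1: 0.25 mL brought to 1 mL → factor 1/0.25 = 4
Step 2: 275 μL + 2700 μL = 2975 μL total → factor 2975/275 = 10.818
Step 3: 3-fold → factor 3
Step 4: 85 μL brought to 3550 μL → factor 3550/85 = 41.765
Step 5: unknown factor x
Product of known-step factors = 5421.8
Overall factor = 8.00 × 10^7 copies/μL / (1.05 × 10^3 copies/μL) = 76190
x = 76190 / 5421.8 = 14.1

14.1-fold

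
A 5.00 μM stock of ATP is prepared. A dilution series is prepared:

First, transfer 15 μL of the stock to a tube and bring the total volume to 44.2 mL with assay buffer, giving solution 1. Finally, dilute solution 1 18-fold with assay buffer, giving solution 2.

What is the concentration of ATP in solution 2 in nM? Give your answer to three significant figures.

Step 1: 15 μL brought to 44.2 mL → factor 44200/15 = 2946.7
Step 2: 18-fold → factor 18
Overall dilution factor = 2946.7 × 18 = 53040
Final = 5.00 μM / 53040 = 9.427 × 10^-5 μM = 0.0943 nM

0.0943 nM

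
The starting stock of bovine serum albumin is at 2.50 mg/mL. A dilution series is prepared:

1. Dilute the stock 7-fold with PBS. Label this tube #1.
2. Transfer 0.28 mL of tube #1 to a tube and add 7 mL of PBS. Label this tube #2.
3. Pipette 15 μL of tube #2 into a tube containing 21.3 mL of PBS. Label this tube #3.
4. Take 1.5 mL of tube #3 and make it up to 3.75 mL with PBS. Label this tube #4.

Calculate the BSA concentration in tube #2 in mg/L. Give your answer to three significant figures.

Step 1: 7-fold → factor 7
Step 2: 0.28 mL + 7 mL = 7.28 mL total → factor 7.28/0.28 = 26
Dilution factor through tube #2 = 7 × 26 = 182
[tube #2] = 2.50 mg/mL / 182 = 0.01374 mg/mL = 13.7 mg/L

13.7 mg/L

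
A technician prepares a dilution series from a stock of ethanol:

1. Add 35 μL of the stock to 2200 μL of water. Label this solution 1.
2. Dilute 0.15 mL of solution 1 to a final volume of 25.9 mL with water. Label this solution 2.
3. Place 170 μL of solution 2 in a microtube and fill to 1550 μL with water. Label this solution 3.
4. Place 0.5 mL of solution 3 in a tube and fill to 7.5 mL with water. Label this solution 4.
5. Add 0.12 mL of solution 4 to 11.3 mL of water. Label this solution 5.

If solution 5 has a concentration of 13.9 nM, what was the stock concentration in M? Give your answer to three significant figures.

Step 1: 35 μL + 2200 μL = 2235 μL total → factor 2235/35 = 63.857
Step 2: 0.15 mL brought to 25.9 mL → factor 25.9/0.15 = 172.67
Step 3: 170 μL brought to 1550 μL → factor 1550/170 = 9.1176
Step 4: 0.5 mL brought to 7.5 mL → factor 7.5/0.5 = 15
Step 5: 0.12 mL + 11.3 mL = 11.42 mL total → factor 11.42/0.12 = 95.167
Overall dilution factor = 63.857 × 172.67 × 9.1176 × 15 × 95.167 = 1.4351 × 10^8
Stock = 13.9 nM × 1.4351 × 10^8 = 1.995 × 10^9 nM = 1.99 M

1.99 M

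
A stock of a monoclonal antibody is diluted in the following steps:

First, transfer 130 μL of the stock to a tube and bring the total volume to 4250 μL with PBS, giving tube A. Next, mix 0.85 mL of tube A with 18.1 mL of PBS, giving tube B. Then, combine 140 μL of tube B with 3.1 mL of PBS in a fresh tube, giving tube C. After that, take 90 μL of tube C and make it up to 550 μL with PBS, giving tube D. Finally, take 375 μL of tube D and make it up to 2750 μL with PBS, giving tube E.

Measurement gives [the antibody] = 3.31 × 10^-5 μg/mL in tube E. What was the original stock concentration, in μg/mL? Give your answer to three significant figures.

Step 1: 130 μL brought to 4250 μL → factor 4250/130 = 32.692
Step 2: 0.85 mL + 18.1 mL = 18.95 mL total → factor 18.95/0.85 = 22.294
Step 3: 140 μL + 3.1 mL = 3240 μL total → factor 3240/140 = 23.143
Step 4: 90 μL brought to 550 μL → factor 550/90 = 6.1111
Step 5: 375 μL brought to 2750 μL → factor 2750/375 = 7.3333
Overall dilution factor = 32.692 × 22.294 × 23.143 × 6.1111 × 7.3333 = 7.5592 × 10^5
Stock = 3.31 × 10^-5 μg/mL × 7.5592 × 10^5 = 25.0 μg/mL

25.0 μg/mL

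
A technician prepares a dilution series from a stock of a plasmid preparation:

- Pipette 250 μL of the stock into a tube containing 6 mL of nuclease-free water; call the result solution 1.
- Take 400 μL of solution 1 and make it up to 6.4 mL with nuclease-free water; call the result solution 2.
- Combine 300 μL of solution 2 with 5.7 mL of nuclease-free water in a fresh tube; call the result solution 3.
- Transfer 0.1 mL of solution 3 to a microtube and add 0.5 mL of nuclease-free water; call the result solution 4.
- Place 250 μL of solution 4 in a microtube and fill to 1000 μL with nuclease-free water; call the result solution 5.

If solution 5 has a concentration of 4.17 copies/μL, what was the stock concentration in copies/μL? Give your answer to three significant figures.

8.01 × 10^5 copies/μL

Step 1: 250 μL + 6 mL = 6250 μL total → factor 6250/250 = 25
Step 2: 400 μL brought to 6.4 mL → factor 6400/400 = 16
Step 3: 300 μL + 5.7 mL = 6000 μL total → factor 6000/300 = 20
Step 4: 0.1 mL + 0.5 mL = 0.6 mL total → factor 0.6/0.1 = 6
Step 5: 250 μL brought to 1000 μL → factor 1000/250 = 4
Overall dilution factor = 25 × 16 × 20 × 6 × 4 = 1.92 × 10^5
Stock = 4.17 copies/μL × 1.92 × 10^5 = 8.01 × 10^5 copies/μL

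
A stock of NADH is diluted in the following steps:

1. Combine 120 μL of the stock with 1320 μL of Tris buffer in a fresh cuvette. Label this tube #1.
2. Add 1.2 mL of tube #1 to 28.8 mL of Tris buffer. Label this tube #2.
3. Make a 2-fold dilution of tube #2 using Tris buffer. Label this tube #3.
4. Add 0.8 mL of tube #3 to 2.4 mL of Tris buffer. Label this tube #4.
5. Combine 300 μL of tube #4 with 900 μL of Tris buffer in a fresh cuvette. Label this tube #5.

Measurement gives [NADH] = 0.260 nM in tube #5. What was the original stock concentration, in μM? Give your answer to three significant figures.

2.50 μM

Step 1: 120 μL + 1320 μL = 1440 μL total → factor 1440/120 = 12
Step 2: 1.2 mL + 28.8 mL = 30 mL total → factor 30/1.2 = 25
Step 3: 2-fold → factor 2
Step 4: 0.8 mL + 2.4 mL = 3.2 mL total → factor 3.2/0.8 = 4
Step 5: 300 μL + 900 μL = 1200 μL total → factor 1200/300 = 4
Overall dilution factor = 12 × 25 × 2 × 4 × 4 = 9600
Stock = 0.260 nM × 9600 = 2496 nM = 2.50 μM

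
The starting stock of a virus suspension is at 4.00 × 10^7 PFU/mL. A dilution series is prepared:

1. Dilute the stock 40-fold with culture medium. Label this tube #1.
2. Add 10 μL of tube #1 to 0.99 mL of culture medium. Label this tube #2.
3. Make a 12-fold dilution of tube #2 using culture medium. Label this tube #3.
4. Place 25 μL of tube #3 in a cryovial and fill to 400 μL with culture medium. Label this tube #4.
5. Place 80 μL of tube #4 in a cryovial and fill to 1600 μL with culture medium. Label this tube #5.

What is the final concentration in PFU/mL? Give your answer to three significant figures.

2.60 PFU/mL

Step 1: 40-fold → factor 40
Step 2: 10 μL + 0.99 mL = 1000 μL total → factor 1000/10 = 100
Step 3: 12-fold → factor 12
Step 4: 25 μL brought to 400 μL → factor 400/25 = 16
Step 5: 80 μL brought to 1600 μL → factor 1600/80 = 20
Overall dilution factor = 40 × 100 × 12 × 16 × 20 = 1.536 × 10^7
Final = 4.00 × 10^7 PFU/mL / 1.536 × 10^7 = 2.60 PFU/mL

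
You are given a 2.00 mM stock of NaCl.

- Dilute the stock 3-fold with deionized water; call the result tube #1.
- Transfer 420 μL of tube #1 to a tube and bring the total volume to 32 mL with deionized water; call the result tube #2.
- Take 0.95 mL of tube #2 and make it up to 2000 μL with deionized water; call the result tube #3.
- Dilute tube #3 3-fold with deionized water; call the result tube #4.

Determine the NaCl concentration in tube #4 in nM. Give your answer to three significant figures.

Step 1: 3-fold → factor 3
Step 2: 420 μL brought to 32 mL → factor 32000/420 = 76.19
Step 3: 0.95 mL brought to 2000 μL → factor 2/0.95 = 2.1053
Step 4: 3-fold → factor 3
Overall dilution factor = 3 × 76.19 × 2.1053 × 3 = 1443.6
Final = 2.00 mM / 1443.6 = 0.001385 mM = 1.39 × 10^3 nM

1.39 × 10^3 nM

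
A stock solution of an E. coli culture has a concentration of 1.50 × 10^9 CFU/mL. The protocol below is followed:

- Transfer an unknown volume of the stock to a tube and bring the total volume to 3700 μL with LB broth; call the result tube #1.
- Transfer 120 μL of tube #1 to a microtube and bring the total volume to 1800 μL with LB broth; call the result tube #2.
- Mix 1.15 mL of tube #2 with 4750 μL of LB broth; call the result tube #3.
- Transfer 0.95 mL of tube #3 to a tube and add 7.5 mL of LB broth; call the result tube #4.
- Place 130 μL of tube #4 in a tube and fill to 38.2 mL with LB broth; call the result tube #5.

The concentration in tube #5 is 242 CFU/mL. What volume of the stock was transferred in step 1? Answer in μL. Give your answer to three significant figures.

120 μL

Step 1: v brought to 3700 μL → factor = 3700 μL/v
Step 2: 120 μL brought to 1800 μL → factor 1800/120 = 15
Step 3: 1.15 mL + 4750 μL = 5.9 mL total → factor 5.9/1.15 = 5.1304
Step 4: 0.95 mL + 7.5 mL = 8.45 mL total → factor 8.45/0.95 = 8.8947
Step 5: 130 μL brought to 38.2 mL → factor 38200/130 = 293.85
Product of known-step factors = 2.0114 × 10^5
Overall factor = 1.50 × 10^9 CFU/mL / (242 CFU/mL) = 6.1983 × 10^6
Step-1 factor = 6.1983 × 10^6 / 2.0114 × 10^5 = 30.816
v = 3700 μL / 30.816 = 120 μL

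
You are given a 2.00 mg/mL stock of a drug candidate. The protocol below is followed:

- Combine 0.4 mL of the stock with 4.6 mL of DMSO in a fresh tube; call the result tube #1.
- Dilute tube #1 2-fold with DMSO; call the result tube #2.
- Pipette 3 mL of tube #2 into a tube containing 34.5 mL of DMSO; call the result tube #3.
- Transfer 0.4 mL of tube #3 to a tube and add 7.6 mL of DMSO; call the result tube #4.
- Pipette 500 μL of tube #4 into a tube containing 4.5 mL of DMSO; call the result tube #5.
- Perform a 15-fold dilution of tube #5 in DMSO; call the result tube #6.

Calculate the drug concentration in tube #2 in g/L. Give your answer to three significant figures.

0.0800 g/L

Step 1: 0.4 mL + 4.6 mL = 5 mL total → factor 5/0.4 = 12.5
Step 2: 2-fold → factor 2
Dilution factor through tube #2 = 12.5 × 2 = 25
[tube #2] = 2.00 mg/mL / 25 = 0.08000 mg/mL = 0.0800 g/L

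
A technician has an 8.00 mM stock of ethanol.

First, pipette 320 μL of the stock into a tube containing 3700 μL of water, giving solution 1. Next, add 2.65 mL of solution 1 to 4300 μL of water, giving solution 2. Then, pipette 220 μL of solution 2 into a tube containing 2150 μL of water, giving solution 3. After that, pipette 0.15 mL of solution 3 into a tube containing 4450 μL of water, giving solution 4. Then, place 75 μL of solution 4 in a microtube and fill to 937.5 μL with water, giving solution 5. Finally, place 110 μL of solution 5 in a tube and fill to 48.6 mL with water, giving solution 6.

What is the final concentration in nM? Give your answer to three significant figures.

Step 1: 320 μL + 3700 μL = 4020 μL total → factor 4020/320 = 12.562
Step 2: 2.65 mL + 4300 μL = 6.95 mL total → factor 6.95/2.65 = 2.6226
Step 3: 220 μL + 2150 μL = 2370 μL total → factor 2370/220 = 10.773
Step 4: 0.15 mL + 4450 μL = 4.6 mL total → factor 4.6/0.15 = 30.667
Step 5: 75 μL brought to 937.5 μL → factor 937.5/75 = 12.5
Step 6: 110 μL brought to 48.6 mL → factor 48600/110 = 441.82
Overall dilution factor = 12.562 × 2.6226 × 10.773 × 30.667 × 12.5 × 441.82 = 6.0112 × 10^7
Final = 8.00 mM / 6.0112 × 10^7 = 1.331 × 10^-7 mM = 0.133 nM

0.133 nM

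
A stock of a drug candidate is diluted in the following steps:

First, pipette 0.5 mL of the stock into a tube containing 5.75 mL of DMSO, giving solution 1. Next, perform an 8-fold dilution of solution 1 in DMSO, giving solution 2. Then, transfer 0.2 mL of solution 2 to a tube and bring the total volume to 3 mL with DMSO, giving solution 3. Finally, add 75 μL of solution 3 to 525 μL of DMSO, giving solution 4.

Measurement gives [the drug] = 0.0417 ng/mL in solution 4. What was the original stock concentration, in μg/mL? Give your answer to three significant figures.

0.500 μg/mL

Step 1: 0.5 mL + 5.75 mL = 6.25 mL total → factor 6.25/0.5 = 12.5
Step 2: 8-fold → factor 8
Step 3: 0.2 mL brought to 3 mL → factor 3/0.2 = 15
Step 4: 75 μL + 525 μL = 600 μL total → factor 600/75 = 8
Overall dilution factor = 12.5 × 8 × 15 × 8 = 12000
Stock = 0.0417 ng/mL × 12000 = 500.4 ng/mL = 0.500 μg/mL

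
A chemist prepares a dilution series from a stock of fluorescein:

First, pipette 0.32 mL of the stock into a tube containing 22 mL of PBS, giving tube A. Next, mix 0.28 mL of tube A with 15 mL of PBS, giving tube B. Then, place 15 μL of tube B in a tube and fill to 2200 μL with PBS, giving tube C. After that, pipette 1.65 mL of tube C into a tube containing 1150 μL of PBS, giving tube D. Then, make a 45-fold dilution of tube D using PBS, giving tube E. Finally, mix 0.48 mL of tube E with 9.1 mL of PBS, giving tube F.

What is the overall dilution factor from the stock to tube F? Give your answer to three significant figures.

8.51 × 10^8

Step 1: 0.32 mL + 22 mL = 22.32 mL total → factor 22.32/0.32 = 69.75
Step 2: 0.28 mL + 15 mL = 15.28 mL total → factor 15.28/0.28 = 54.571
Step 3: 15 μL brought to 2200 μL → factor 2200/15 = 146.67
Step 4: 1.65 mL + 1150 μL = 2.8 mL total → factor 2.8/1.65 = 1.697
Step 5: 45-fold → factor 45
Step 6: 0.48 mL + 9.1 mL = 9.58 mL total → factor 9.58/0.48 = 19.958
Overall dilution factor = 69.75 × 54.571 × 146.67 × 1.697 × 45 × 19.958 = 8.5085 × 10^8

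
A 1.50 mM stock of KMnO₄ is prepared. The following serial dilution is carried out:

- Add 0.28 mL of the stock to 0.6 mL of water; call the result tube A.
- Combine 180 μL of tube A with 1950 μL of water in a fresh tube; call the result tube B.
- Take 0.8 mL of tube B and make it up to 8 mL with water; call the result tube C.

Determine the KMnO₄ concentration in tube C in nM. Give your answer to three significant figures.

4.03 × 10^3 nM

Step 1: 0.28 mL + 0.6 mL = 0.88 mL total → factor 0.88/0.28 = 3.1429
Step 2: 180 μL + 1950 μL = 2130 μL total → factor 2130/180 = 11.833
Step 3: 0.8 mL brought to 8 mL → factor 8/0.8 = 10
Overall dilution factor = 3.1429 × 11.833 × 10 = 371.9
Final = 1.50 mM / 371.9 = 0.004033 mM = 4.03 × 10^3 nM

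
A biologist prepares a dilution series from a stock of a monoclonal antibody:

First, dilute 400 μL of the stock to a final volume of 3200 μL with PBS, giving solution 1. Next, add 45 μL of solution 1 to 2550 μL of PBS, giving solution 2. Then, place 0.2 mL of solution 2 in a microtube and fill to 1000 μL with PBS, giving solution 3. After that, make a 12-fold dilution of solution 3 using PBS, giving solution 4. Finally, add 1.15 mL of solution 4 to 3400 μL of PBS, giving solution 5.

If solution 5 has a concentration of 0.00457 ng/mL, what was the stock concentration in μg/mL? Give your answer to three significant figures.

Step 1: 400 μL brought to 3200 μL → factor 3200/400 = 8
Step 2: 45 μL + 2550 μL = 2595 μL total → factor 2595/45 = 57.667
Step 3: 0.2 mL brought to 1000 μL → factor 1/0.2 = 5
Step 4: 12-fold → factor 12
Step 5: 1.15 mL + 3400 μL = 4.55 mL total → factor 4.55/1.15 = 3.9565
Overall dilution factor = 8 × 57.667 × 5 × 12 × 3.9565 = 1.0952 × 10^5
Stock = 0.00457 ng/mL × 1.0952 × 10^5 = 500.5 ng/mL = 0.500 μg/mL

0.500 μg/mL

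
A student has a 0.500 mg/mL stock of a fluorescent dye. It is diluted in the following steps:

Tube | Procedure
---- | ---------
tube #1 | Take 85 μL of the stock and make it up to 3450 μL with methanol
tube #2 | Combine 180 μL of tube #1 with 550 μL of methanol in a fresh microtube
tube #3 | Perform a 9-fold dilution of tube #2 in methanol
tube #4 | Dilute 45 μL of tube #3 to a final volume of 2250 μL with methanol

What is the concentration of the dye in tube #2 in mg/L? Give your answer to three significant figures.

3.04 mg/L

Step 1: 85 μL brought to 3450 μL → factor 3450/85 = 40.588
Step 2: 180 μL + 550 μL = 730 μL total → factor 730/180 = 4.0556
Dilution factor through tube #2 = 40.588 × 4.0556 = 164.61
[tube #2] = 0.500 mg/mL / 164.61 = 0.003038 mg/mL = 3.04 mg/L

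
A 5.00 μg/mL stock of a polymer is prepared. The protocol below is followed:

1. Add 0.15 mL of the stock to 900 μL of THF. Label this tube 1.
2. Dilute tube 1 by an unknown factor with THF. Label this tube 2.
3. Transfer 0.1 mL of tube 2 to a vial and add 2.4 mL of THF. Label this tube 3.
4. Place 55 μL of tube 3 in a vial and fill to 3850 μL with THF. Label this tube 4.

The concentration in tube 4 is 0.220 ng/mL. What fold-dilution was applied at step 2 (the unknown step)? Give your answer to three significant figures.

Step 1: 0.15 mL + 900 μL = 1.05 mL total → factor 1.05/0.15 = 7
Step 2: unknown factor x
Step 3: 0.1 mL + 2.4 mL = 2.5 mL total → factor 2.5/0.1 = 25
Step 4: 55 μL brought to 3850 μL → factor 3850/55 = 70
Product of known-step factors = 12250
Overall factor = 5.00 μg/mL / (0.220 ng/mL) = 22727
x = 22727 / 12250 = 1.86

1.86-fold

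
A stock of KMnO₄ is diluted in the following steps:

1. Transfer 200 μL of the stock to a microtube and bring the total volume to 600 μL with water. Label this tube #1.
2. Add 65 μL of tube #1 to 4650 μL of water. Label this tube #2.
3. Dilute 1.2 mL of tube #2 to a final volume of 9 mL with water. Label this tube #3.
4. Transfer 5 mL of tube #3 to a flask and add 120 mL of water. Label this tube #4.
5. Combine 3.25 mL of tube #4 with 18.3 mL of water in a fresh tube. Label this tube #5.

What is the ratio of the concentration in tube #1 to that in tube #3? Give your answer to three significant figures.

544

Step 1: 200 μL brought to 600 μL → factor 600/200 = 3
Step 2: 65 μL + 4650 μL = 4715 μL total → factor 4715/65 = 72.538
Step 3: 1.2 mL brought to 9 mL → factor 9/1.2 = 7.5
Dilution factor to tube #1 = 3; to tube #3 = 1632.1
[tube #1]/[tube #3] = (factor to tube #3)/(factor to tube #1) = 1632.1/3 = 544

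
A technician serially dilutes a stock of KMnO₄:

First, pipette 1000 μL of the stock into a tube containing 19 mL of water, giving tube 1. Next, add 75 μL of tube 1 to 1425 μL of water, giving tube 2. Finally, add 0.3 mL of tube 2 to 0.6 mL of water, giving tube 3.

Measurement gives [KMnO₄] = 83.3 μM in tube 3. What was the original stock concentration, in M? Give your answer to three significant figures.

0.100 M

Step 1: 1000 μL + 19 mL = 20000 μL total → factor 20000/1000 = 20
Step 2: 75 μL + 1425 μL = 1500 μL total → factor 1500/75 = 20
Step 3: 0.3 mL + 0.6 mL = 0.9 mL total → factor 0.9/0.3 = 3
Overall dilution factor = 20 × 20 × 3 = 1200
Stock = 83.3 μM × 1200 = 9.996 × 10^4 μM = 0.100 M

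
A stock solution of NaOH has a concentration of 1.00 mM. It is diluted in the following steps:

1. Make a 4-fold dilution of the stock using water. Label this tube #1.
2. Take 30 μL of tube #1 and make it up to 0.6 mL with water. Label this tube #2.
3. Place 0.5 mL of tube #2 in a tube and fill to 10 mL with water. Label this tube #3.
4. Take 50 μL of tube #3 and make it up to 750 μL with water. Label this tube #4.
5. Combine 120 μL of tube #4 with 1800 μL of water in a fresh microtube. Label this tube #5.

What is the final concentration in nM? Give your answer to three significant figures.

2.60 nM

Step 1: 4-fold → factor 4
Step 2: 30 μL brought to 0.6 mL → factor 600/30 = 20
Step 3: 0.5 mL brought to 10 mL → factor 10/0.5 = 20
Step 4: 50 μL brought to 750 μL → factor 750/50 = 15
Step 5: 120 μL + 1800 μL = 1920 μL total → factor 1920/120 = 16
Overall dilution factor = 4 × 20 × 20 × 15 × 16 = 3.84 × 10^5
Final = 1.00 mM / 3.84 × 10^5 = 2.604 × 10^-6 mM = 2.60 nM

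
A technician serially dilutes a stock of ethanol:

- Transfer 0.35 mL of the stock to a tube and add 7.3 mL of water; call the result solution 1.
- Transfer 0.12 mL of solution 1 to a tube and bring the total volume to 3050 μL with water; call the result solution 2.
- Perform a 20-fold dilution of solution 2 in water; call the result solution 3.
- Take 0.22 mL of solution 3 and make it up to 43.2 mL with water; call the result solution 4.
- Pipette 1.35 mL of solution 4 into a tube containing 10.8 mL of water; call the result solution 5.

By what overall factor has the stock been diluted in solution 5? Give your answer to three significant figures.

Step 1: 0.35 mL + 7.3 mL = 7.65 mL total → factor 7.65/0.35 = 21.857
Step 2: 0.12 mL brought to 3050 μL → factor 3.05/0.12 = 25.417
Step 3: 20-fold → factor 20
Step 4: 0.22 mL brought to 43.2 mL → factor 43.2/0.22 = 196.36
Step 5: 1.35 mL + 10.8 mL = 12.15 mL total → factor 12.15/1.35 = 9
Overall dilution factor = 21.857 × 25.417 × 20 × 196.36 × 9 = 1.9636 × 10^7

1.96 × 10^7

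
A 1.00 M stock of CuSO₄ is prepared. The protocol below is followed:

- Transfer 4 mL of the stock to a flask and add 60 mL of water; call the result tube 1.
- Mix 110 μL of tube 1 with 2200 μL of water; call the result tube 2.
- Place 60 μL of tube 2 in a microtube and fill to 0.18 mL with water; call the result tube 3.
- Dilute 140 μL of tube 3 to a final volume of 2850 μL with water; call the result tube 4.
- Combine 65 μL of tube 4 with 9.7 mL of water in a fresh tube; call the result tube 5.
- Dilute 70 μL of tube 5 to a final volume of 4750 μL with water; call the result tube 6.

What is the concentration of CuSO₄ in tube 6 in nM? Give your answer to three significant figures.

4.78 nM

Step 1: 4 mL + 60 mL = 64 mL total → factor 64/4 = 16
Step 2: 110 μL + 2200 μL = 2310 μL total → factor 2310/110 = 21
Step 3: 60 μL brought to 0.18 mL → factor 180/60 = 3
Step 4: 140 μL brought to 2850 μL → factor 2850/140 = 20.357
Step 5: 65 μL + 9.7 mL = 9765 μL total → factor 9765/65 = 150.23
Step 6: 70 μL brought to 4750 μL → factor 4750/70 = 67.857
Overall dilution factor = 16 × 21 × 3 × 20.357 × 150.23 × 67.857 = 2.0919 × 10^8
Final = 1.00 M / 2.0919 × 10^8 = 4.780 × 10^-9 M = 4.78 nM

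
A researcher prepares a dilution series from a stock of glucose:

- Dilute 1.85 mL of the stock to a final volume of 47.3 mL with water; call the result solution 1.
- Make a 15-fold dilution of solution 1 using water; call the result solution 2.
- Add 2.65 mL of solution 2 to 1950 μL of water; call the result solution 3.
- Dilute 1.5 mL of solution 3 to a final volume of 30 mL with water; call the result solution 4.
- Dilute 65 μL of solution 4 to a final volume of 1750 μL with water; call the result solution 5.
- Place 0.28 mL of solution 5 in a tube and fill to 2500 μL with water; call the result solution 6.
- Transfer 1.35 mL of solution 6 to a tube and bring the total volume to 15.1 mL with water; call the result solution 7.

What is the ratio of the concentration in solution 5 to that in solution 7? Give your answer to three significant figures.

Step 1: 1.85 mL brought to 47.3 mL → factor 47.3/1.85 = 25.568
Step 2: 15-fold → factor 15
Step 3: 2.65 mL + 1950 μL = 4.6 mL total → factor 4.6/2.65 = 1.7358
Step 4: 1.5 mL brought to 30 mL → factor 30/1.5 = 20
Step 5: 65 μL brought to 1750 μL → factor 1750/65 = 26.923
Step 6: 0.28 mL brought to 2500 μL → factor 2.5/0.28 = 8.9286
Step 7: 1.35 mL brought to 15.1 mL → factor 15.1/1.35 = 11.185
Dilution factor to solution 5 = 3.5847 × 10^5; to solution 7 = 3.5799 × 10^7
[solution 5]/[solution 7] = (factor to solution 7)/(factor to solution 5) = 3.5799 × 10^7/3.5847 × 10^5 = 99.9

99.9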